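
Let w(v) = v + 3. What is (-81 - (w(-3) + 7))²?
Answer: 7744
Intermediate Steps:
w(v) = 3 + v
(-81 - (w(-3) + 7))² = (-81 - ((3 - 3) + 7))² = (-81 - (0 + 7))² = (-81 - 1*7)² = (-81 - 7)² = (-88)² = 7744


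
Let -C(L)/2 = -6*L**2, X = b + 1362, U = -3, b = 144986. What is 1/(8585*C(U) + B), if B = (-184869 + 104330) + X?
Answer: 1/992989 ≈ 1.0071e-6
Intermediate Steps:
X = 146348 (X = 144986 + 1362 = 146348)
C(L) = 12*L**2 (C(L) = -(-12)*L**2 = 12*L**2)
B = 65809 (B = (-184869 + 104330) + 146348 = -80539 + 146348 = 65809)
1/(8585*C(U) + B) = 1/(8585*(12*(-3)**2) + 65809) = 1/(8585*(12*9) + 65809) = 1/(8585*108 + 65809) = 1/(927180 + 65809) = 1/992989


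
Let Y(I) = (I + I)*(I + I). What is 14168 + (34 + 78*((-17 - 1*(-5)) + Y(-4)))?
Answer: 18258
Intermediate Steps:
Y(I) = 4*I² (Y(I) = (2*I)*(2*I) = 4*I²)
14168 + (34 + 78*((-17 - 1*(-5)) + Y(-4))) = 14168 + (34 + 78*((-17 - 1*(-5)) + 4*(-4)²)) = 14168 + (34 + 78*((-17 + 5) + 4*16)) = 14168 + (34 + 78*(-12 + 64)) = 14168 + (34 + 78*52) = 14168 + (34 + 4056) = 14168 + 4090 = 18258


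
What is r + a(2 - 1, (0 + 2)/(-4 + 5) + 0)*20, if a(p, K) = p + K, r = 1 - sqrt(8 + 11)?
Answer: 61 - sqrt(19) ≈ 56.641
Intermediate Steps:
r = 1 - sqrt(19) ≈ -3.3589
a(p, K) = K + p
r + a(2 - 1, (0 + 2)/(-4 + 5) + 0)*20 = (1 - sqrt(19)) + (((0 + 2)/(-4 + 5) + 0) + (2 - 1))*20 = (1 - sqrt(19)) + ((2/1 + 0) + 1)*20 = (1 - sqrt(19)) + ((2*1 + 0) + 1)*20 = (1 - sqrt(19)) + ((2 + 0) + 1)*20 = (1 - sqrt(19)) + (2 + 1)*20 = (1 - sqrt(19)) + 3*20 = (1 - sqrt(19)) + 60 = 61 - sqrt(19)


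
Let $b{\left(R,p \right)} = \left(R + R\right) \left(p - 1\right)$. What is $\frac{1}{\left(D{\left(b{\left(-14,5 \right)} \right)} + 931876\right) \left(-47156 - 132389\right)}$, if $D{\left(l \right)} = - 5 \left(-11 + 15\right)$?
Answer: $- \frac{1}{167310085520} \approx -5.9769 \cdot 10^{-12}$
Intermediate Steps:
$b{\left(R,p \right)} = 2 R \left(-1 + p\right)$
$D{\left(l \right)} = -20$ ($D{\left(l \right)} = \left(-5\right) 4 = -20$)
$\frac{1}{\left(D{\left(b{\left(-14,5 \right)} \right)} + 931876\right) \left(-47156 - 132389\right)} = \frac{1}{\left(-20 + 931876\right) \left(-47156 - 132389\right)} = \frac{1}{931856 \left(-47156 - 132389\right)} = \frac{1}{931856 \left(-179545\right)} = \frac{1}{931856} \left(- \frac{1}{179545}\right) = - \frac{1}{167310085520}$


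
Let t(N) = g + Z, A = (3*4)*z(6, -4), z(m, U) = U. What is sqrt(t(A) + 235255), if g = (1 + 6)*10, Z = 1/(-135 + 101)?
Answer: sqrt(272035666)/34 ≈ 485.10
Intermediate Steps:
Z = -1/34 (Z = 1/(-34) = -1/34 ≈ -0.029412)
g = 70 (g = 7*10 = 70)
A = -48 (A = (3*4)*(-4) = 12*(-4) = -48)
t(N) = 2379/34 (t(N) = 70 - 1/34 = 2379/34)
sqrt(t(A) + 235255) = sqrt(2379/34 + 235255) = sqrt(8001049/34) = sqrt(272035666)/34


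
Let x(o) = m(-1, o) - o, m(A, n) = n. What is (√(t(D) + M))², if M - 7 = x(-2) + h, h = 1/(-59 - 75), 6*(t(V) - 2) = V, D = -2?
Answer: 3481/402 ≈ 8.6592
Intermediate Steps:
t(V) = 2 + V/6
h = -1/134 (h = 1/(-134) = -1/134 ≈ -0.0074627)
x(o) = 0 (x(o) = o - o = 0)
M = 937/134 (M = 7 + (0 - 1/134) = 7 - 1/134 = 937/134 ≈ 6.9925)
(√(t(D) + M))² = (√((2 + (⅙)*(-2)) + 937/134))² = (√((2 - ⅓) + 937/134))² = (√(5/3 + 937/134))² = (√(3481/402))² = (59*√402/402)² = 3481/402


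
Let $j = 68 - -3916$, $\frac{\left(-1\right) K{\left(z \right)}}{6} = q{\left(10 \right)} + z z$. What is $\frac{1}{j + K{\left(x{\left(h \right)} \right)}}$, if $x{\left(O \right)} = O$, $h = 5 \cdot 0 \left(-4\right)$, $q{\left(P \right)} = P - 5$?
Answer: $\frac{1}{3954} \approx 0.00025291$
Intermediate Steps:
$q{\left(P \right)} = -5 + P$ ($q{\left(P \right)} = P - 5 = -5 + P$)
$h = 0$ ($h = 0 \left(-4\right) = 0$)
$K{\left(z \right)} = -30 - 6 z^{2}$ ($K{\left(z \right)} = - 6 \left(\left(-5 + 10\right) + z z\right) = - 6 \left(5 + z^{2}\right) = -30 - 6 z^{2}$)
$j = 3984$ ($j = 68 + 3916 = 3984$)
$\frac{1}{j + K{\left(x{\left(h \right)} \right)}} = \frac{1}{3984 - \left(30 + 6 \cdot 0^{2}\right)} = \frac{1}{3984 - 30} = \frac{1}{3954}$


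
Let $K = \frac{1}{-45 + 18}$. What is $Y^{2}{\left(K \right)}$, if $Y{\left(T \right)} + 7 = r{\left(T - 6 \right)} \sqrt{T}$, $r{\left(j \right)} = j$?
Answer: $\frac{937898}{19683} + \frac{2282 i \sqrt{3}}{243} \approx 47.65 + 16.266 i$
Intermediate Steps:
$K = - \frac{1}{27}$ ($K = \frac{1}{-27} = - \frac{1}{27} \approx -0.037037$)
$Y{\left(T \right)} = -7 + \sqrt{T} \left(-6 + T\right)$ ($Y{\left(T \right)} = -7 + \left(T - 6\right) \sqrt{T} = -7 + \left(-6 + T\right) \sqrt{T} = -7 + \sqrt{T} \left(-6 + T\right)$)
$Y^{2}{\left(K \right)} = \left(-7 + \sqrt{- \frac{1}{27}} \left(-6 - \frac{1}{27}\right)\right)^{2} = \left(-7 + \frac{i \sqrt{3}}{9} \left(- \frac{163}{27}\right)\right)^{2} = \left(-7 - \frac{163 i \sqrt{3}}{243}\right)^{2}$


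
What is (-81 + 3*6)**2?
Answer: 3969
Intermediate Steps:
(-81 + 3*6)**2 = (-81 + 18)**2 = (-63)**2 = 3969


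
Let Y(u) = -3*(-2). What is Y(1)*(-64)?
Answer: -384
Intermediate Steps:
Y(u) = 6
Y(1)*(-64) = 6*(-64) = -384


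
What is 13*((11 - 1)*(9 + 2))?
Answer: 1430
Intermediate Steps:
13*((11 - 1)*(9 + 2)) = 13*(10*11) = 13*110 = 1430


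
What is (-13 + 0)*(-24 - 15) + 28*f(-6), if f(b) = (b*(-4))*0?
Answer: 507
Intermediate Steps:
f(b) = 0 (f(b) = -4*b*0 = 0)
(-13 + 0)*(-24 - 15) + 28*f(-6) = (-13 + 0)*(-24 - 15) + 28*0 = -13*(-39) + 0 = 507 + 0 = 507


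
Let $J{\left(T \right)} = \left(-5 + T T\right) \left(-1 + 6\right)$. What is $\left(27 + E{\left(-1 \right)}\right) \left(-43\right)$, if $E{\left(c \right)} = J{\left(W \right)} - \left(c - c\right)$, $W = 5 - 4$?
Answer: $-301$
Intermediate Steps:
$W = 1$ ($W = 5 - 4 = 1$)
$J{\left(T \right)} = -25 + 5 T^{2}$ ($J{\left(T \right)} = \left(-5 + T^{2}\right) 5 = -25 + 5 T^{2}$)
$E{\left(c \right)} = -20$ ($E{\left(c \right)} = \left(-25 + 5 \cdot 1^{2}\right) - \left(c - c\right) = \left(-25 + 5 \cdot 1\right) - 0 = \left(-25 + 5\right) + 0 = -20 + 0 = -20$)
$\left(27 + E{\left(-1 \right)}\right) \left(-43\right) = \left(27 - 20\right) \left(-43\right) = 7 \left(-43\right) = -301$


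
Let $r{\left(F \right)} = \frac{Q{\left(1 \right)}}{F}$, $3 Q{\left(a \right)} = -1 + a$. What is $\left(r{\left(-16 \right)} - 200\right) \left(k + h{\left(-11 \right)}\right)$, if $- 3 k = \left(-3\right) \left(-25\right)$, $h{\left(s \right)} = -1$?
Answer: $5200$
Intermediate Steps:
$Q{\left(a \right)} = - \frac{1}{3} + \frac{a}{3}$ ($Q{\left(a \right)} = \frac{-1 + a}{3} = - \frac{1}{3} + \frac{a}{3}$)
$r{\left(F \right)} = 0$ ($r{\left(F \right)} = \frac{- \frac{1}{3} + \frac{1}{3} \cdot 1}{F} = \frac{- \frac{1}{3} + \frac{1}{3}}{F} = \frac{0}{F} = 0$)
$k = -25$ ($k = - \frac{\left(-3\right) \left(-25\right)}{3} = \left(- \frac{1}{3}\right) 75 = -25$)
$\left(r{\left(-16 \right)} - 200\right) \left(k + h{\left(-11 \right)}\right) = \left(0 - 200\right) \left(-25 - 1\right) = \left(-200\right) \left(-26\right) = 5200$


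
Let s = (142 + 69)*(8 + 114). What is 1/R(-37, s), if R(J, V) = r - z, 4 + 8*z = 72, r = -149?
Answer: -2/315 ≈ -0.0063492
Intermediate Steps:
s = 25742 (s = 211*122 = 25742)
z = 17/2 (z = -½ + (⅛)*72 = -½ + 9 = 17/2 ≈ 8.5000)
R(J, V) = -315/2 (R(J, V) = -149 - 1*17/2 = -149 - 17/2 = -315/2)
1/R(-37, s) = 1/(-315/2) = -2/315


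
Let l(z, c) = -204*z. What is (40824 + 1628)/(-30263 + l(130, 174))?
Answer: -42452/56783 ≈ -0.74762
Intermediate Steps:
(40824 + 1628)/(-30263 + l(130, 174)) = (40824 + 1628)/(-30263 - 204*130) = 42452/(-30263 - 26520) = 42452/(-56783) = 42452*(-1/56783) = -42452/56783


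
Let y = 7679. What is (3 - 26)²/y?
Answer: 529/7679 ≈ 0.068889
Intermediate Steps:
(3 - 26)²/y = (3 - 26)²/7679 = (-23)²*(1/7679) = 529*(1/7679) = 529/7679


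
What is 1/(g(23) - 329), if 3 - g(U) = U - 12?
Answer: -1/337 ≈ -0.0029674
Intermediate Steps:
g(U) = 15 - U (g(U) = 3 - (U - 12) = 3 - (-12 + U) = 3 + (12 - U) = 15 - U)
1/(g(23) - 329) = 1/((15 - 1*23) - 329) = 1/((15 - 23) - 329) = 1/(-8 - 329) = 1/(-337) = -1/337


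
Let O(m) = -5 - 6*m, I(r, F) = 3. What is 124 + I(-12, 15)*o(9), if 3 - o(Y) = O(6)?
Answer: 256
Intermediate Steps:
O(m) = -5 - 6*m
o(Y) = 44 (o(Y) = 3 - (-5 - 6*6) = 3 - (-5 - 36) = 3 - 1*(-41) = 3 + 41 = 44)
124 + I(-12, 15)*o(9) = 124 + 3*44 = 124 + 132 = 256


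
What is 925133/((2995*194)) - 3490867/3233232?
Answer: 481435583423/939302394480 ≈ 0.51255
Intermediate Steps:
925133/((2995*194)) - 3490867/3233232 = 925133/581030 - 3490867*1/3233232 = 925133*(1/581030) - 3490867/3233232 = 925133/581030 - 3490867/3233232 = 481435583423/939302394480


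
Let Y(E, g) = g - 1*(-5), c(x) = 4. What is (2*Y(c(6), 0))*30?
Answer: 300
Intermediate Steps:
Y(E, g) = 5 + g (Y(E, g) = g + 5 = 5 + g)
(2*Y(c(6), 0))*30 = (2*(5 + 0))*30 = (2*5)*30 = 10*30 = 300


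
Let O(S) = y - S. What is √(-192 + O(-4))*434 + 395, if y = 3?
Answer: 395 + 434*I*√185 ≈ 395.0 + 5903.0*I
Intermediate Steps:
O(S) = 3 - S
√(-192 + O(-4))*434 + 395 = √(-192 + (3 - 1*(-4)))*434 + 395 = √(-192 + (3 + 4))*434 + 395 = √(-192 + 7)*434 + 395 = √(-185)*434 + 395 = (I*√185)*434 + 395 = 434*I*√185 + 395 = 395 + 434*I*√185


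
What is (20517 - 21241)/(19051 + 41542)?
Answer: -724/60593 ≈ -0.011949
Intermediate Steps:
(20517 - 21241)/(19051 + 41542) = -724/60593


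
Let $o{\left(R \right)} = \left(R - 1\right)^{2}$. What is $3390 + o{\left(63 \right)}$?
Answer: $7234$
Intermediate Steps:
$o{\left(R \right)} = \left(-1 + R\right)^{2}$
$3390 + o{\left(63 \right)} = 3390 + \left(-1 + 63\right)^{2} = 3390 + 62^{2} = 3390 + 3844 = 7234$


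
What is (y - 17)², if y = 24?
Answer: 49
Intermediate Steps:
(y - 17)² = (24 - 17)² = 7² = 49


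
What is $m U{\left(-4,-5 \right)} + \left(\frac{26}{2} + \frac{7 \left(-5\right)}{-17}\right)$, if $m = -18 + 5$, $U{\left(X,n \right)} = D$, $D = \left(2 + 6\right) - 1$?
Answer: $- \frac{1291}{17} \approx -75.941$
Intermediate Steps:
$D = 7$ ($D = 8 - 1 = 7$)
$U{\left(X,n \right)} = 7$
$m = -13$
$m U{\left(-4,-5 \right)} + \left(\frac{26}{2} + \frac{7 \left(-5\right)}{-17}\right) = \left(-13\right) 7 + \left(\frac{26}{2} + \frac{7 \left(-5\right)}{-17}\right) = -91 + \left(26 \cdot \frac{1}{2} - - \frac{35}{17}\right) = -91 + \left(13 + \frac{35}{17}\right) = -91 + \frac{256}{17} = - \frac{1291}{17}$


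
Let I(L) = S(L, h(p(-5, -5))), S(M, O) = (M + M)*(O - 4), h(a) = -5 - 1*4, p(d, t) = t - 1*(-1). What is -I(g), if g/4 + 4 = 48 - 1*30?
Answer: 1456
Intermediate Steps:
p(d, t) = 1 + t (p(d, t) = t + 1 = 1 + t)
h(a) = -9 (h(a) = -5 - 4 = -9)
S(M, O) = 2*M*(-4 + O) (S(M, O) = (2*M)*(-4 + O) = 2*M*(-4 + O))
g = 56 (g = -16 + 4*(48 - 1*30) = -16 + 4*(48 - 30) = -16 + 4*18 = -16 + 72 = 56)
I(L) = -26*L (I(L) = 2*L*(-4 - 9) = 2*L*(-13) = -26*L)
-I(g) = -(-26)*56 = -1*(-1456) = 1456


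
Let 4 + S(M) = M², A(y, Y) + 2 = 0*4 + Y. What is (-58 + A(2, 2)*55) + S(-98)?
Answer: 9542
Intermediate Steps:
A(y, Y) = -2 + Y (A(y, Y) = -2 + (0*4 + Y) = -2 + (0 + Y) = -2 + Y)
S(M) = -4 + M²
(-58 + A(2, 2)*55) + S(-98) = (-58 + (-2 + 2)*55) + (-4 + (-98)²) = (-58 + 0*55) + (-4 + 9604) = (-58 + 0) + 9600 = -58 + 9600 = 9542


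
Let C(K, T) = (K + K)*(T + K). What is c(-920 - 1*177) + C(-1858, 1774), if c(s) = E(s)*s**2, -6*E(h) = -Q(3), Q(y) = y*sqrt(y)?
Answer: 312144 + 1203409*sqrt(3)/2 ≈ 1.3543e+6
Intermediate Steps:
Q(y) = y**(3/2)
C(K, T) = 2*K*(K + T) (C(K, T) = (2*K)*(K + T) = 2*K*(K + T))
E(h) = sqrt(3)/2 (E(h) = -(-1)*3**(3/2)/6 = -(-1)*3*sqrt(3)/6 = -(-1)*sqrt(3)/2 = sqrt(3)/2)
c(s) = sqrt(3)*s**2/2 (c(s) = (sqrt(3)/2)*s**2 = sqrt(3)*s**2/2)
c(-920 - 1*177) + C(-1858, 1774) = sqrt(3)*(-920 - 1*177)**2/2 + 2*(-1858)*(-1858 + 1774) = sqrt(3)*(-920 - 177)**2/2 + 2*(-1858)*(-84) = (1/2)*sqrt(3)*(-1097)**2 + 312144 = (1/2)*sqrt(3)*1203409 + 312144 = 1203409*sqrt(3)/2 + 312144 = 312144 + 1203409*sqrt(3)/2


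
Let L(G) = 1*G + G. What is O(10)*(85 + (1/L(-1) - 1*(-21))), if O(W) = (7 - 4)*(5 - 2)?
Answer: 1899/2 ≈ 949.50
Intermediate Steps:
O(W) = 9 (O(W) = 3*3 = 9)
L(G) = 2*G (L(G) = G + G = 2*G)
O(10)*(85 + (1/L(-1) - 1*(-21))) = 9*(85 + (1/(2*(-1)) - 1*(-21))) = 9*(85 + (1/(-2) + 21)) = 9*(85 + (-½ + 21)) = 9*(85 + 41/2) = 9*(211/2) = 1899/2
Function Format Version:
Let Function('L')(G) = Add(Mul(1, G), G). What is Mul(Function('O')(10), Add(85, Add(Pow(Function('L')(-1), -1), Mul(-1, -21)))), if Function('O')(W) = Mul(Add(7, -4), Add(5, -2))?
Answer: Rational(1899, 2) ≈ 949.50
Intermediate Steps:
Function('O')(W) = 9 (Function('O')(W) = Mul(3, 3) = 9)
Function('L')(G) = Mul(2, G) (Function('L')(G) = Add(G, G) = Mul(2, G))
Mul(Function('O')(10), Add(85, Add(Pow(Function('L')(-1), -1), Mul(-1, -21)))) = Mul(9, Add(85, Add(Pow(Mul(2, -1), -1), Mul(-1, -21)))) = Mul(9, Add(85, Add(Pow(-2, -1), 21))) = Mul(9, Add(85, Add(Rational(-1, 2), 21))) = Mul(9, Add(85, Rational(41, 2))) = Mul(9, Rational(211, 2)) = Rational(1899, 2)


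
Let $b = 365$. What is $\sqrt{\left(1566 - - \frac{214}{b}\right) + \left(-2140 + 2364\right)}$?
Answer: $\frac{2 \sqrt{59637715}}{365} \approx 42.315$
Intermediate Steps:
$\sqrt{\left(1566 - - \frac{214}{b}\right) + \left(-2140 + 2364\right)} = \sqrt{\left(1566 - - \frac{214}{365}\right) + \left(-2140 + 2364\right)} = \sqrt{\left(1566 - \left(-214\right) \frac{1}{365}\right) + 224} = \sqrt{\left(1566 - - \frac{214}{365}\right) + 224} = \sqrt{\left(1566 + \frac{214}{365}\right) + 224} = \sqrt{\frac{571804}{365} + 224} = \sqrt{\frac{653564}{365}} = \frac{2 \sqrt{59637715}}{365}$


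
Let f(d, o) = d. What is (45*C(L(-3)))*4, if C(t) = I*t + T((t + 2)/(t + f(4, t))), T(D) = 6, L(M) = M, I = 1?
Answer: 540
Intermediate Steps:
C(t) = 6 + t (C(t) = 1*t + 6 = t + 6 = 6 + t)
(45*C(L(-3)))*4 = (45*(6 - 3))*4 = (45*3)*4 = 135*4 = 540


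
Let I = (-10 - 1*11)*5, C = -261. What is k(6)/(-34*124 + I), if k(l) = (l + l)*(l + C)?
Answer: 3060/4321 ≈ 0.70817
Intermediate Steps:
I = -105 (I = (-10 - 11)*5 = -21*5 = -105)
k(l) = 2*l*(-261 + l) (k(l) = (l + l)*(l - 261) = (2*l)*(-261 + l) = 2*l*(-261 + l))
k(6)/(-34*124 + I) = (2*6*(-261 + 6))/(-34*124 - 105) = (2*6*(-255))/(-4216 - 105) = -3060/(-4321) = -3060*(-1/4321) = 3060/4321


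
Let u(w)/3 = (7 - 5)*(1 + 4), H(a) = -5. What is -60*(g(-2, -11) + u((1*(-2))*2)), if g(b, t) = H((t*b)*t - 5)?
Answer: -1500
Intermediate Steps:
u(w) = 30 (u(w) = 3*((7 - 5)*(1 + 4)) = 3*(2*5) = 3*10 = 30)
g(b, t) = -5
-60*(g(-2, -11) + u((1*(-2))*2)) = -60*(-5 + 30) = -60*25 = -1500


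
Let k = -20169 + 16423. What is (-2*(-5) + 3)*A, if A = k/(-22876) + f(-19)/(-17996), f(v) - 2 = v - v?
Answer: 54735902/25729781 ≈ 2.1273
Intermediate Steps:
k = -3746
f(v) = 2 (f(v) = 2 + (v - v) = 2 + 0 = 2)
A = 4210454/25729781 (A = -3746/(-22876) + 2/(-17996) = -3746*(-1/22876) + 2*(-1/17996) = 1873/11438 - 1/8998 = 4210454/25729781 ≈ 0.16364)
(-2*(-5) + 3)*A = (-2*(-5) + 3)*(4210454/25729781) = (10 + 3)*(4210454/25729781) = 13*(4210454/25729781) = 54735902/25729781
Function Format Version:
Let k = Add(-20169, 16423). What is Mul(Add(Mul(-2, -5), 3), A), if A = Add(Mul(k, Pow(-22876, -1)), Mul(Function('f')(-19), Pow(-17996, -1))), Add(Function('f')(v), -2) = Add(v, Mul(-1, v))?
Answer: Rational(54735902, 25729781) ≈ 2.1273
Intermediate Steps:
k = -3746
Function('f')(v) = 2 (Function('f')(v) = Add(2, Add(v, Mul(-1, v))) = Add(2, 0) = 2)
A = Rational(4210454, 25729781) (A = Add(Mul(-3746, Pow(-22876, -1)), Mul(2, Pow(-17996, -1))) = Add(Mul(-3746, Rational(-1, 22876)), Mul(2, Rational(-1, 17996))) = Add(Rational(1873, 11438), Rational(-1, 8998)) = Rational(4210454, 25729781) ≈ 0.16364)
Mul(Add(Mul(-2, -5), 3), A) = Mul(Add(Mul(-2, -5), 3), Rational(4210454, 25729781)) = Mul(Add(10, 3), Rational(4210454, 25729781)) = Mul(13, Rational(4210454, 25729781)) = Rational(54735902, 25729781)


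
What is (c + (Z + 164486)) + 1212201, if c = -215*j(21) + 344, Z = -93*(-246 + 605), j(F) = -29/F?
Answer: 28222759/21 ≈ 1.3439e+6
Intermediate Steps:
Z = -33387 (Z = -93*359 = -33387)
c = 13459/21 (c = -(-6235)/21 + 344 = -215*(-29/21) + 344 = 6235/21 + 344 = 13459/21 ≈ 640.90)
(c + (Z + 164486)) + 1212201 = (13459/21 + (-33387 + 164486)) + 1212201 = (13459/21 + 131099) + 1212201 = 2766538/21 + 1212201 = 28222759/21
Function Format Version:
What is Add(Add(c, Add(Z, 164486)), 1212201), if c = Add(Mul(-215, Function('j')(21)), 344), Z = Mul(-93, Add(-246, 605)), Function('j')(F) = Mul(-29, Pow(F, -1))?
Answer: Rational(28222759, 21) ≈ 1.3439e+6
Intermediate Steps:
Z = -33387 (Z = Mul(-93, 359) = -33387)
c = Rational(13459, 21) (c = Add(Mul(-215, Mul(-29, Pow(21, -1))), 344) = Add(Mul(-215, Mul(-29, Rational(1, 21))), 344) = Add(Mul(-215, Rational(-29, 21)), 344) = Add(Rational(6235, 21), 344) = Rational(13459, 21) ≈ 640.90)
Add(Add(c, Add(Z, 164486)), 1212201) = Add(Add(Rational(13459, 21), Add(-33387, 164486)), 1212201) = Add(Add(Rational(13459, 21), 131099), 1212201) = Add(Rational(2766538, 21), 1212201) = Rational(28222759, 21)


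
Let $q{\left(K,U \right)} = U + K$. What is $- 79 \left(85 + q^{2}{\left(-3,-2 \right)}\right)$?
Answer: $-8690$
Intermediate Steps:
$q{\left(K,U \right)} = K + U$
$- 79 \left(85 + q^{2}{\left(-3,-2 \right)}\right) = - 79 \left(85 + \left(-3 - 2\right)^{2}\right) = - 79 \left(85 + \left(-5\right)^{2}\right) = - 79 \left(85 + 25\right) = \left(-79\right) 110 = -8690$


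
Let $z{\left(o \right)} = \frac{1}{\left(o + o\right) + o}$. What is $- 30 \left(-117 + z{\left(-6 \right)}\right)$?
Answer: $\frac{10535}{3} \approx 3511.7$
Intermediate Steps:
$z{\left(o \right)} = \frac{1}{3 o}$ ($z{\left(o \right)} = \frac{1}{2 o + o} = \frac{1}{3 o}$)
$- 30 \left(-117 + z{\left(-6 \right)}\right) = - 30 \left(-117 + \frac{1}{3 \left(-6\right)}\right) = - 30 \left(-117 + \frac{1}{3} \left(- \frac{1}{6}\right)\right) = - 30 \left(-117 - \frac{1}{18}\right) = \left(-30\right) \left(- \frac{2107}{18}\right) = \frac{10535}{3}$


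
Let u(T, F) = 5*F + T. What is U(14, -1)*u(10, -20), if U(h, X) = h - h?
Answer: 0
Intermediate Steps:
u(T, F) = T + 5*F
U(h, X) = 0
U(14, -1)*u(10, -20) = 0*(10 + 5*(-20)) = 0*(10 - 100) = 0*(-90) = 0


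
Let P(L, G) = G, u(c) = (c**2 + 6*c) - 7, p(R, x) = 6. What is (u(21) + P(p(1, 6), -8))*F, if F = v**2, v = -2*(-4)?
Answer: 35328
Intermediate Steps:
v = 8
F = 64 (F = 8**2 = 64)
u(c) = -7 + c**2 + 6*c
(u(21) + P(p(1, 6), -8))*F = ((-7 + 21**2 + 6*21) - 8)*64 = ((-7 + 441 + 126) - 8)*64 = (560 - 8)*64 = 552*64 = 35328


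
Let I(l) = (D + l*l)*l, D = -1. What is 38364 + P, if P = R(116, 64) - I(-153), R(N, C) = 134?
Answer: 3619922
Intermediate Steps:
I(l) = l*(-1 + l²) (I(l) = (-1 + l*l)*l = (-1 + l²)*l = l*(-1 + l²))
P = 3581558 (P = 134 - ((-153)³ - 1*(-153)) = 134 - (-3581577 + 153) = 134 - 1*(-3581424) = 134 + 3581424 = 3581558)
38364 + P = 38364 + 3581558 = 3619922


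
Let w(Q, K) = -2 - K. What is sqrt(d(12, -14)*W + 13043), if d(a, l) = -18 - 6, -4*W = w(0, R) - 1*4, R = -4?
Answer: sqrt(13031) ≈ 114.15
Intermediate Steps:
W = 1/2 (W = -((-2 - 1*(-4)) - 1*4)/4 = -((-2 + 4) - 4)/4 = -(2 - 4)/4 = -1/4*(-2) = 1/2 ≈ 0.50000)
d(a, l) = -24
sqrt(d(12, -14)*W + 13043) = sqrt(-24*1/2 + 13043) = sqrt(-12 + 13043) = sqrt(13031)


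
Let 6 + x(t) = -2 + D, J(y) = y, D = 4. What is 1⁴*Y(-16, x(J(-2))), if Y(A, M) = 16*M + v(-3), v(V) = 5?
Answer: -59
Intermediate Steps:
x(t) = -4 (x(t) = -6 + (-2 + 4) = -6 + 2 = -4)
Y(A, M) = 5 + 16*M (Y(A, M) = 16*M + 5 = 5 + 16*M)
1⁴*Y(-16, x(J(-2))) = 1⁴*(5 + 16*(-4)) = 1*(5 - 64) = 1*(-59) = -59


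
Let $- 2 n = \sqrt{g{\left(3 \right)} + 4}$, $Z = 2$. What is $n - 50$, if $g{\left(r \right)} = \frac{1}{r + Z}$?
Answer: $-50 - \frac{\sqrt{105}}{10} \approx -51.025$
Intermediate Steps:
$g{\left(r \right)} = \frac{1}{2 + r}$ ($g{\left(r \right)} = \frac{1}{r + 2} = \frac{1}{2 + r}$)
$n = - \frac{\sqrt{105}}{10}$ ($n = - \frac{\sqrt{\frac{1}{2 + 3} + 4}}{2} = - \frac{\sqrt{\frac{1}{5} + 4}}{2} = - \frac{\sqrt{\frac{21}{5}}}{2} = - \frac{\frac{1}{5} \sqrt{105}}{2} = - \frac{\sqrt{105}}{10} \approx -1.0247$)
$n - 50 = - \frac{\sqrt{105}}{10} - 50 = -50 - \frac{\sqrt{105}}{10}$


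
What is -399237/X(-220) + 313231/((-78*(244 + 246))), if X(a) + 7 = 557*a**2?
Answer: -8459588528323/1030365068460 ≈ -8.2103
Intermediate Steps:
X(a) = -7 + 557*a**2
-399237/X(-220) + 313231/((-78*(244 + 246))) = -399237/(-7 + 557*(-220)**2) + 313231/((-78*(244 + 246))) = -399237/(-7 + 557*48400) + 313231/((-78*490)) = -399237/(-7 + 26958800) + 313231/(-38220) = -399237/26958793 + 313231*(-1/38220) = -399237*1/26958793 - 313231/38220 = -399237/26958793 - 313231/38220 = -8459588528323/1030365068460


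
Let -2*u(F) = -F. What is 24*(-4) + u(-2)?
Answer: -97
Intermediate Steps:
u(F) = F/2 (u(F) = -(-1)*F/2 = F/2)
24*(-4) + u(-2) = 24*(-4) + (½)*(-2) = -96 - 1 = -97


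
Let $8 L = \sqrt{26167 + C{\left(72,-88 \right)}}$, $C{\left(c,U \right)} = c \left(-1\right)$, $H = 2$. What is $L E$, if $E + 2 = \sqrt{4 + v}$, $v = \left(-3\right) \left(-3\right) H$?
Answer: $\frac{\sqrt{26095} \left(-2 + \sqrt{22}\right)}{8} \approx 54.326$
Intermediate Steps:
$v = 18$ ($v = \left(-3\right) \left(-3\right) 2 = 9 \cdot 2 = 18$)
$C{\left(c,U \right)} = - c$
$E = -2 + \sqrt{22}$ ($E = -2 + \sqrt{4 + 18} = -2 + \sqrt{22} \approx 2.6904$)
$L = \frac{\sqrt{26095}}{8}$ ($L = \frac{\sqrt{26167 - 72}}{8} = \frac{\sqrt{26095}}{8} \approx 20.192$)
$L E = \frac{\sqrt{26095}}{8} \left(-2 + \sqrt{22}\right) = \frac{\sqrt{26095} \left(-2 + \sqrt{22}\right)}{8}$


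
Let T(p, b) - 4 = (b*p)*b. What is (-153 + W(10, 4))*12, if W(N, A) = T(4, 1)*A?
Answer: -1452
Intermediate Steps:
T(p, b) = 4 + p*b² (T(p, b) = 4 + (b*p)*b = 4 + p*b²)
W(N, A) = 8*A (W(N, A) = (4 + 4*1²)*A = (4 + 4*1)*A = (4 + 4)*A = 8*A)
(-153 + W(10, 4))*12 = (-153 + 8*4)*12 = (-153 + 32)*12 = -121*12 = -1452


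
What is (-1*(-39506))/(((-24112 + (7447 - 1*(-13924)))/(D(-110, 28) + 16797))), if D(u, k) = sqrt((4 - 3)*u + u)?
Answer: -663582282/2741 - 79012*I*sqrt(55)/2741 ≈ -2.421e+5 - 213.78*I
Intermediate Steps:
D(u, k) = sqrt(2)*sqrt(u) (D(u, k) = sqrt(1*u + u) = sqrt(u + u) = sqrt(2*u) = sqrt(2)*sqrt(u))
(-1*(-39506))/(((-24112 + (7447 - 1*(-13924)))/(D(-110, 28) + 16797))) = (-1*(-39506))/(((-24112 + (7447 - 1*(-13924)))/(sqrt(2)*sqrt(-110) + 16797))) = 39506/(((-24112 + (7447 + 13924))/(sqrt(2)*(I*sqrt(110)) + 16797))) = 39506/(((-24112 + 21371)/(2*I*sqrt(55) + 16797))) = 39506/((-2741/(16797 + 2*I*sqrt(55)))) = 39506*(-16797/2741 - 2*I*sqrt(55)/2741) = -663582282/2741 - 79012*I*sqrt(55)/2741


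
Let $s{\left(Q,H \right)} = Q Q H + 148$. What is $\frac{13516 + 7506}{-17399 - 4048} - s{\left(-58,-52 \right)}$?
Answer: $\frac{3748485638}{21447} \approx 1.7478 \cdot 10^{5}$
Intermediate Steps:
$s{\left(Q,H \right)} = 148 + H Q^{2}$ ($s{\left(Q,H \right)} = Q^{2} H + 148 = H Q^{2} + 148 = 148 + H Q^{2}$)
$\frac{13516 + 7506}{-17399 - 4048} - s{\left(-58,-52 \right)} = \frac{13516 + 7506}{-17399 - 4048} - \left(148 - 52 \left(-58\right)^{2}\right) = \frac{21022}{-21447} - \left(148 - 174928\right) = 21022 \left(- \frac{1}{21447}\right) - \left(148 - 174928\right) = - \frac{21022}{21447} - -174780 = - \frac{21022}{21447} + 174780 = \frac{3748485638}{21447}$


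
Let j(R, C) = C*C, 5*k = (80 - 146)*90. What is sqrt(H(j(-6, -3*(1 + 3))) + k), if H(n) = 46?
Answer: I*sqrt(1142) ≈ 33.794*I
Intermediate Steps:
k = -1188 (k = ((80 - 146)*90)/5 = (-66*90)/5 = (1/5)*(-5940) = -1188)
j(R, C) = C**2
sqrt(H(j(-6, -3*(1 + 3))) + k) = sqrt(46 - 1188) = sqrt(-1142) = I*sqrt(1142)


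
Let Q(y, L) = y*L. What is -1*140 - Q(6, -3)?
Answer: -122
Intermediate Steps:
Q(y, L) = L*y
-1*140 - Q(6, -3) = -1*140 - (-3)*6 = -140 - 1*(-18) = -140 + 18 = -122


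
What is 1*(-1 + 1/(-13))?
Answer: -14/13 ≈ -1.0769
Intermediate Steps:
1*(-1 + 1/(-13)) = 1*(-1 + 1*(-1/13)) = 1*(-1 - 1/13) = 1*(-14/13) = -14/13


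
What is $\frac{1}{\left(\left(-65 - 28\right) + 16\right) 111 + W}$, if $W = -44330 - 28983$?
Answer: $- \frac{1}{81860} \approx -1.2216 \cdot 10^{-5}$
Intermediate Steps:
$W = -73313$ ($W = -44330 - 28983 = -73313$)
$\frac{1}{\left(\left(-65 - 28\right) + 16\right) 111 + W} = \frac{1}{\left(\left(-65 - 28\right) + 16\right) 111 - 73313} = \frac{1}{\left(-93 + 16\right) 111 - 73313} = \frac{1}{\left(-77\right) 111 - 73313} = \frac{1}{-8547 - 73313} = \frac{1}{-81860} = - \frac{1}{81860}$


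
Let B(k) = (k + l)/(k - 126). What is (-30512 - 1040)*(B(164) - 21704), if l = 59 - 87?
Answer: 13009142016/19 ≈ 6.8469e+8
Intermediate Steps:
l = -28
B(k) = (-28 + k)/(-126 + k) (B(k) = (k - 28)/(k - 126) = (-28 + k)/(-126 + k))
(-30512 - 1040)*(B(164) - 21704) = (-30512 - 1040)*((-28 + 164)/(-126 + 164) - 21704) = -31552*(136/38 - 21704) = -31552*((1/38)*136 - 21704) = -31552*(68/19 - 21704) = -31552*(-412308/19) = 13009142016/19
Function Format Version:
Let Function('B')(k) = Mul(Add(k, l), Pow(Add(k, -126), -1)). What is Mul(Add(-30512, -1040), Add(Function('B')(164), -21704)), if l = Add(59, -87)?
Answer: Rational(13009142016, 19) ≈ 6.8469e+8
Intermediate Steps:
l = -28
Function('B')(k) = Mul(Pow(Add(-126, k), -1), Add(-28, k)) (Function('B')(k) = Mul(Add(k, -28), Pow(Add(k, -126), -1)) = Mul(Add(-28, k), Pow(Add(-126, k), -1)) = Mul(Pow(Add(-126, k), -1), Add(-28, k)))
Mul(Add(-30512, -1040), Add(Function('B')(164), -21704)) = Mul(Add(-30512, -1040), Add(Mul(Pow(Add(-126, 164), -1), Add(-28, 164)), -21704)) = Mul(-31552, Add(Mul(Pow(38, -1), 136), -21704)) = Mul(-31552, Add(Mul(Rational(1, 38), 136), -21704)) = Mul(-31552, Add(Rational(68, 19), -21704)) = Mul(-31552, Rational(-412308, 19)) = Rational(13009142016, 19)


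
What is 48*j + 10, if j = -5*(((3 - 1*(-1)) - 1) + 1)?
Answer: -950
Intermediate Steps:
j = -20 (j = -5*(((3 + 1) - 1) + 1) = -5*((4 - 1) + 1) = -5*(3 + 1) = -5*4 = -20)
48*j + 10 = 48*(-20) + 10 = -960 + 10 = -950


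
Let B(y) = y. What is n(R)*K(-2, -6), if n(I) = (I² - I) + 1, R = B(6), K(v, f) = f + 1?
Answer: -155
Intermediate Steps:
K(v, f) = 1 + f
R = 6
n(I) = 1 + I² - I
n(R)*K(-2, -6) = (1 + 6² - 1*6)*(1 - 6) = (1 + 36 - 6)*(-5) = 31*(-5) = -155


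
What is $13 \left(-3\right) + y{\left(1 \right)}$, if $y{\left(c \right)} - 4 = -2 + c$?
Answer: $-36$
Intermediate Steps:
$y{\left(c \right)} = 2 + c$ ($y{\left(c \right)} = 4 + \left(-2 + c\right) = 2 + c$)
$13 \left(-3\right) + y{\left(1 \right)} = 13 \left(-3\right) + \left(2 + 1\right) = -39 + 3 = -36$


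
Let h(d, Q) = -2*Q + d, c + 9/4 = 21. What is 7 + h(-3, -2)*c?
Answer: 103/4 ≈ 25.750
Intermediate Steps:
c = 75/4 (c = -9/4 + 21 = 75/4 ≈ 18.750)
h(d, Q) = d - 2*Q
7 + h(-3, -2)*c = 7 + (-3 - 2*(-2))*(75/4) = 7 + (-3 + 4)*(75/4) = 7 + 1*(75/4) = 7 + 75/4 = 103/4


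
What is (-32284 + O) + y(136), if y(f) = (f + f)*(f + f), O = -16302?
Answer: 25398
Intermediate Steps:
y(f) = 4*f² (y(f) = (2*f)*(2*f) = 4*f²)
(-32284 + O) + y(136) = (-32284 - 16302) + 4*136² = -48586 + 4*18496 = -48586 + 73984 = 25398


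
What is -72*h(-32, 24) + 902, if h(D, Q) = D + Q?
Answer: 1478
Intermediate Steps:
-72*h(-32, 24) + 902 = -72*(-32 + 24) + 902 = -72*(-8) + 902 = 576 + 902 = 1478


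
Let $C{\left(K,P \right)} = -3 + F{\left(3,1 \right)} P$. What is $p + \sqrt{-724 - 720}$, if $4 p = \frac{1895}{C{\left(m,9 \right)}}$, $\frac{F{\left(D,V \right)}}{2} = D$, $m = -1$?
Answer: $\frac{1895}{204} + 38 i \approx 9.2892 + 38.0 i$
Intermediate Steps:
$F{\left(D,V \right)} = 2 D$
$C{\left(K,P \right)} = -3 + 6 P$ ($C{\left(K,P \right)} = -3 + 2 \cdot 3 P = -3 + 6 P$)
$p = \frac{1895}{204}$ ($p = \frac{1895 \frac{1}{-3 + 6 \cdot 9}}{4} = \frac{1895 \frac{1}{-3 + 54}}{4} = \frac{1895 \cdot \frac{1}{51}}{4} = \frac{1}{4} \cdot \frac{1895}{51} = \frac{1895}{204} \approx 9.2892$)
$p + \sqrt{-724 - 720} = \frac{1895}{204} + \sqrt{-724 - 720} = \frac{1895}{204} + \sqrt{-1444} = \frac{1895}{204} + 38 i$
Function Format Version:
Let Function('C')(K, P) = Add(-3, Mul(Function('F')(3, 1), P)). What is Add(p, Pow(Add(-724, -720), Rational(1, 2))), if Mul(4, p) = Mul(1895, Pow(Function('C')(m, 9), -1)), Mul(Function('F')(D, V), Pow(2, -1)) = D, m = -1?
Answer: Add(Rational(1895, 204), Mul(38, I)) ≈ Add(9.2892, Mul(38.000, I))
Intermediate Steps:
Function('F')(D, V) = Mul(2, D)
Function('C')(K, P) = Add(-3, Mul(6, P)) (Function('C')(K, P) = Add(-3, Mul(Mul(2, 3), P)) = Add(-3, Mul(6, P)))
p = Rational(1895, 204) (p = Mul(Rational(1, 4), Mul(1895, Pow(Add(-3, Mul(6, 9)), -1))) = Mul(Rational(1, 4), Mul(1895, Pow(Add(-3, 54), -1))) = Mul(Rational(1, 4), Mul(1895, Pow(51, -1))) = Mul(Rational(1, 4), Mul(1895, Rational(1, 51))) = Mul(Rational(1, 4), Rational(1895, 51)) = Rational(1895, 204) ≈ 9.2892)
Add(p, Pow(Add(-724, -720), Rational(1, 2))) = Add(Rational(1895, 204), Pow(Add(-724, -720), Rational(1, 2))) = Add(Rational(1895, 204), Pow(-1444, Rational(1, 2))) = Add(Rational(1895, 204), Mul(38, I))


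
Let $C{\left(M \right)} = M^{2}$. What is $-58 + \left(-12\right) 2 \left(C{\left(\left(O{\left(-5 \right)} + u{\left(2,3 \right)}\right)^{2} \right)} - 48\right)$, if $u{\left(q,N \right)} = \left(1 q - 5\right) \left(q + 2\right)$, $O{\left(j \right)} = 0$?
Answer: $-496570$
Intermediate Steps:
$u{\left(q,N \right)} = \left(-5 + q\right) \left(2 + q\right)$ ($u{\left(q,N \right)} = \left(q - 5\right) \left(2 + q\right) = \left(-5 + q\right) \left(2 + q\right)$)
$-58 + \left(-12\right) 2 \left(C{\left(\left(O{\left(-5 \right)} + u{\left(2,3 \right)}\right)^{2} \right)} - 48\right) = -58 + \left(-12\right) 2 \left(\left(\left(0 - \left(16 - 4\right)\right)^{2}\right)^{2} - 48\right) = -58 - 24 \left(\left(\left(0 - 12\right)^{2}\right)^{2} - 48\right) = -58 - 24 \left(\left(\left(-12\right)^{2}\right)^{2} - 48\right) = -58 - 24 \left(144^{2} - 48\right) = -58 - 24 \left(20736 - 48\right) = -58 - 496512 = -496570$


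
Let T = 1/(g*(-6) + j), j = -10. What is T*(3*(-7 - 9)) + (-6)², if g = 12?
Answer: 1500/41 ≈ 36.585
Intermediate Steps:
T = -1/82 (T = 1/(12*(-6) - 10) = 1/(-72 - 10) = 1/(-82) = -1/82 ≈ -0.012195)
T*(3*(-7 - 9)) + (-6)² = -3*(-7 - 9)/82 + (-6)² = -3*(-16)/82 + 36 = -1/82*(-48) + 36 = 24/41 + 36 = 1500/41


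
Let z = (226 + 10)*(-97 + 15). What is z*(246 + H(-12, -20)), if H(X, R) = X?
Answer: -4528368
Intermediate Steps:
z = -19352 (z = 236*(-82) = -19352)
z*(246 + H(-12, -20)) = -19352*(246 - 12) = -19352*234 = -4528368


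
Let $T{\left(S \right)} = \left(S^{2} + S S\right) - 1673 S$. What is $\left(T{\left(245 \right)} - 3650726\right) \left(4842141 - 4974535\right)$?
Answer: $521706633034$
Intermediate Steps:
$T{\left(S \right)} = - 1673 S + 2 S^{2}$ ($T{\left(S \right)} = \left(S^{2} + S^{2}\right) - 1673 S = 2 S^{2} - 1673 S = - 1673 S + 2 S^{2}$)
$\left(T{\left(245 \right)} - 3650726\right) \left(4842141 - 4974535\right) = \left(245 \left(-1673 + 2 \cdot 245\right) - 3650726\right) \left(4842141 - 4974535\right) = \left(245 \left(-1673 + 490\right) - 3650726\right) \left(-132394\right) = \left(245 \left(-1183\right) - 3650726\right) \left(-132394\right) = \left(-289835 - 3650726\right) \left(-132394\right) = \left(-3940561\right) \left(-132394\right) = 521706633034$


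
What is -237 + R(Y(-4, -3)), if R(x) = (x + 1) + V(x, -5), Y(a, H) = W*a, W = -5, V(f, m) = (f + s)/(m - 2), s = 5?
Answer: -1537/7 ≈ -219.57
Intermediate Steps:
V(f, m) = (5 + f)/(-2 + m) (V(f, m) = (f + 5)/(m - 2) = (5 + f)/(-2 + m))
Y(a, H) = -5*a
R(x) = 2/7 + 6*x/7 (R(x) = (x + 1) + (5 + x)/(-2 - 5) = (1 + x) + (5 + x)/(-7) = (1 + x) - (5 + x)/7 = (1 + x) + (-5/7 - x/7) = 2/7 + 6*x/7)
-237 + R(Y(-4, -3)) = -237 + (2/7 + 6*(-5*(-4))/7) = -237 + (2/7 + (6/7)*20) = -237 + (2/7 + 120/7) = -237 + 122/7 = -1537/7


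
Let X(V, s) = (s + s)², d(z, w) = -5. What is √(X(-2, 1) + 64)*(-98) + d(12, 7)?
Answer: -5 - 196*√17 ≈ -813.13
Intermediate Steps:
X(V, s) = 4*s² (X(V, s) = (2*s)² = 4*s²)
√(X(-2, 1) + 64)*(-98) + d(12, 7) = √(4*1² + 64)*(-98) - 5 = √(4*1 + 64)*(-98) - 5 = √(4 + 64)*(-98) - 5 = √68*(-98) - 5 = (2*√17)*(-98) - 5 = -196*√17 - 5 = -5 - 196*√17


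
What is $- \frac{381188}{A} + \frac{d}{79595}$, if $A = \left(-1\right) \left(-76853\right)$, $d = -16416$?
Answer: $- \frac{31602277708}{6117114535} \approx -5.1662$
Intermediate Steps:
$A = 76853$
$- \frac{381188}{A} + \frac{d}{79595} = - \frac{381188}{76853} - \frac{16416}{79595} = - \frac{31602277708}{6117114535}$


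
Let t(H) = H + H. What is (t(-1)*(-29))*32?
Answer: 1856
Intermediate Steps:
t(H) = 2*H
(t(-1)*(-29))*32 = ((2*(-1))*(-29))*32 = -2*(-29)*32 = 58*32 = 1856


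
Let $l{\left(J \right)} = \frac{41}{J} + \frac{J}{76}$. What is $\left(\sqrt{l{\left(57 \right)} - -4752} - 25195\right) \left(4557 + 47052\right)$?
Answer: $-1300288755 + \frac{17203 \sqrt{61776087}}{38} \approx -1.2967 \cdot 10^{9}$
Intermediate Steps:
$l{\left(J \right)} = \frac{41}{J} + \frac{J}{76}$ ($l{\left(J \right)} = \frac{41}{J} + J \frac{1}{76} = \frac{41}{J} + \frac{J}{76}$)
$\left(\sqrt{l{\left(57 \right)} - -4752} - 25195\right) \left(4557 + 47052\right) = \left(\sqrt{\left(\frac{41}{57} + \frac{1}{76} \cdot 57\right) - -4752} - 25195\right) \left(4557 + 47052\right) = \left(\sqrt{\left(41 \cdot \frac{1}{57} + \frac{3}{4}\right) + 4752} - 25195\right) 51609 = \left(\sqrt{\left(\frac{41}{57} + \frac{3}{4}\right) + 4752} - 25195\right) 51609 = \left(\sqrt{\frac{335}{228} + 4752} - 25195\right) 51609 = \left(\sqrt{\frac{1083791}{228}} - 25195\right) 51609 = \left(\frac{\sqrt{61776087}}{114} - 25195\right) 51609 = \left(-25195 + \frac{\sqrt{61776087}}{114}\right) 51609 = -1300288755 + \frac{17203 \sqrt{61776087}}{38}$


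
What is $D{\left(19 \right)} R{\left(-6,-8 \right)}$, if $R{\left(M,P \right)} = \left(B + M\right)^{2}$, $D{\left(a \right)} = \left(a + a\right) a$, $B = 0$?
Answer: $25992$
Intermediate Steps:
$D{\left(a \right)} = 2 a^{2}$ ($D{\left(a \right)} = 2 a a = 2 a^{2}$)
$R{\left(M,P \right)} = M^{2}$ ($R{\left(M,P \right)} = \left(0 + M\right)^{2} = M^{2}$)
$D{\left(19 \right)} R{\left(-6,-8 \right)} = 2 \cdot 19^{2} \left(-6\right)^{2} = 2 \cdot 361 \cdot 36 = 722 \cdot 36 = 25992$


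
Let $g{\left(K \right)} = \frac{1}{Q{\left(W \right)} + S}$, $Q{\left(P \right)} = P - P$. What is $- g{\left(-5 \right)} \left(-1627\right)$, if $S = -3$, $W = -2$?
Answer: $- \frac{1627}{3} \approx -542.33$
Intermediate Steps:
$Q{\left(P \right)} = 0$
$g{\left(K \right)} = - \frac{1}{3}$ ($g{\left(K \right)} = \frac{1}{0 - 3} = \frac{1}{-3} = - \frac{1}{3}$)
$- g{\left(-5 \right)} \left(-1627\right) = - \frac{\left(-1\right) \left(-1627\right)}{3} = \left(-1\right) \frac{1627}{3} = - \frac{1627}{3}$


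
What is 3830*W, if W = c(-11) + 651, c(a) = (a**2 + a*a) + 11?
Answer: 3462320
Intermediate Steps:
c(a) = 11 + 2*a**2 (c(a) = (a**2 + a**2) + 11 = 2*a**2 + 11 = 11 + 2*a**2)
W = 904 (W = (11 + 2*(-11)**2) + 651 = (11 + 2*121) + 651 = (11 + 242) + 651 = 253 + 651 = 904)
3830*W = 3830*904 = 3462320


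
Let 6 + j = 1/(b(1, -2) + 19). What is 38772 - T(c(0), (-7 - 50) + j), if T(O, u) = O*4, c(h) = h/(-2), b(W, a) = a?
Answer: 38772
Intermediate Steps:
c(h) = -h/2 (c(h) = h*(-1/2) = -h/2)
j = -101/17 (j = -6 + 1/(-2 + 19) = -6 + 1/17 = -101/17 ≈ -5.9412)
T(O, u) = 4*O
38772 - T(c(0), (-7 - 50) + j) = 38772 - 4*(-1/2*0) = 38772 - 4*0 = 38772 - 1*0 = 38772 + 0 = 38772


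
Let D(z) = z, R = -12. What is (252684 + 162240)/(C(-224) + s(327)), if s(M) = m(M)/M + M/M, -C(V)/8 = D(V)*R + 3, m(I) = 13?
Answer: -33920037/1759829 ≈ -19.275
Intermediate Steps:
C(V) = -24 + 96*V (C(V) = -8*(V*(-12) + 3) = -8*(-12*V + 3) = -8*(3 - 12*V) = -24 + 96*V)
s(M) = 1 + 13/M (s(M) = 13/M + M/M = 13/M + 1 = 1 + 13/M)
(252684 + 162240)/(C(-224) + s(327)) = (252684 + 162240)/((-24 + 96*(-224)) + (13 + 327)/327) = 414924/((-24 - 21504) + (1/327)*340) = 414924/(-21528 + 340/327) = 414924/(-7039316/327) = 414924*(-327/7039316) = -33920037/1759829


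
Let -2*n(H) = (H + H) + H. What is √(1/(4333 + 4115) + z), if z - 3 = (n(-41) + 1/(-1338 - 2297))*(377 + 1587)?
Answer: √444940684947848265/1919280 ≈ 347.55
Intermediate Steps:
n(H) = -3*H/2 (n(H) = -((H + H) + H)/2 = -(2*H + H)/2 = -3*H/2)
z = 439066051/3635 (z = 3 + (-3/2*(-41) + 1/(-1338 - 2297))*(377 + 1587) = 3 + (123/2 + 1/(-3635))*1964 = 3 + (123/2 - 1/3635)*1964 = 3 + (447103/7270)*1964 = 3 + 439055146/3635 = 439066051/3635 ≈ 1.2079e+5)
√(1/(4333 + 4115) + z) = √(1/(4333 + 4115) + 439066051/3635) = √(1/8448 + 439066051/3635) = √(3709230002483/30708480) = √444940684947848265/1919280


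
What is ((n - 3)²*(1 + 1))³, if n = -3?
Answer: 373248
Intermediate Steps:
((n - 3)²*(1 + 1))³ = ((-3 - 3)²*(1 + 1))³ = ((-6)²*2)³ = (36*2)³ = 72³ = 373248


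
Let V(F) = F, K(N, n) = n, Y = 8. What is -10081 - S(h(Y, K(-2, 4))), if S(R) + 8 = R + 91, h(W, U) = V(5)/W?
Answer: -81317/8 ≈ -10165.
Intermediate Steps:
h(W, U) = 5/W
S(R) = 83 + R (S(R) = -8 + (R + 91) = -8 + (91 + R) = 83 + R)
-10081 - S(h(Y, K(-2, 4))) = -10081 - (83 + 5/8) = -10081 - 1*669/8 = -10081 - 669/8 = -81317/8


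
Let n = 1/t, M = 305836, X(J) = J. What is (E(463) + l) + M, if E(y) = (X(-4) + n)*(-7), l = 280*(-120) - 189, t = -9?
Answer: 2448682/9 ≈ 2.7208e+5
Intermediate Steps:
l = -33789 (l = -33600 - 189 = -33789)
n = -1/9 (n = 1/(-9) = -1/9 ≈ -0.11111)
E(y) = 259/9 (E(y) = (-4 - 1/9)*(-7) = -37/9*(-7) = 259/9)
(E(463) + l) + M = (259/9 - 33789) + 305836 = -303842/9 + 305836 = 2448682/9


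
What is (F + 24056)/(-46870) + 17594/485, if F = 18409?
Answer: 160807051/4546390 ≈ 35.370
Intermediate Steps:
(F + 24056)/(-46870) + 17594/485 = (18409 + 24056)/(-46870) + 17594/485 = 42465*(-1/46870) + 17594*(1/485) = -8493/9374 + 17594/485 = 160807051/4546390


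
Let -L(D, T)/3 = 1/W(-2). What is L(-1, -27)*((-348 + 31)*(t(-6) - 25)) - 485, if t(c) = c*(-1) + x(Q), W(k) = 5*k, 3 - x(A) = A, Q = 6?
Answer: 8036/5 ≈ 1607.2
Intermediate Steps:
x(A) = 3 - A
t(c) = -3 - c (t(c) = c*(-1) + (3 - 1*6) = -c + (3 - 6) = -c - 3 = -3 - c)
L(D, T) = 3/10 (L(D, T) = -3/(5*(-2)) = -3/(-10) = -3*(-⅒) = 3/10)
L(-1, -27)*((-348 + 31)*(t(-6) - 25)) - 485 = 3*((-348 + 31)*((-3 - 1*(-6)) - 25))/10 - 485 = 3*(-317*((-3 + 6) - 25))/10 - 485 = 3*(-317*(3 - 25))/10 - 485 = 3*(-317*(-22))/10 - 485 = (3/10)*6974 - 485 = 10461/5 - 485 = 8036/5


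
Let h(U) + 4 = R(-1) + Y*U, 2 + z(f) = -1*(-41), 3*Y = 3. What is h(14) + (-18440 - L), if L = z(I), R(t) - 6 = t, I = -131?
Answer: -18464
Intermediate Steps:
R(t) = 6 + t
Y = 1 (Y = (⅓)*3 = 1)
z(f) = 39 (z(f) = -2 - 1*(-41) = -2 + 41 = 39)
h(U) = 1 + U (h(U) = -4 + ((6 - 1) + 1*U) = -4 + (5 + U) = 1 + U)
L = 39
h(14) + (-18440 - L) = (1 + 14) + (-18440 - 1*39) = 15 + (-18440 - 39) = 15 - 18479 = -18464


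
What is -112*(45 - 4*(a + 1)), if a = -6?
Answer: -7280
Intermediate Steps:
-112*(45 - 4*(a + 1)) = -112*(45 - 4*(-6 + 1)) = -112*(45 - 4*(-5)) = -112*(45 + 20) = -112*65 = -7280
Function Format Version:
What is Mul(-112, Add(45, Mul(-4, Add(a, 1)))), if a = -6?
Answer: -7280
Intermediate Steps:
Mul(-112, Add(45, Mul(-4, Add(a, 1)))) = Mul(-112, Add(45, Mul(-4, Add(-6, 1)))) = Mul(-112, Add(45, Mul(-4, -5))) = Mul(-112, Add(45, 20)) = Mul(-112, 65) = -7280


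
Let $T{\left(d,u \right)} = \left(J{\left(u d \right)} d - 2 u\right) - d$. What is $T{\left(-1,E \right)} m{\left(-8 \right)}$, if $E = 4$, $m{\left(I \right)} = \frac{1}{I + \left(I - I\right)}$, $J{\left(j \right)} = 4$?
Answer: $\frac{11}{8} \approx 1.375$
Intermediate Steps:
$m{\left(I \right)} = \frac{1}{I}$ ($m{\left(I \right)} = \frac{1}{I + 0} = \frac{1}{I}$)
$T{\left(d,u \right)} = - 2 u + 3 d$ ($T{\left(d,u \right)} = \left(4 d - 2 u\right) - d = \left(- 2 u + 4 d\right) - d = - 2 u + 3 d$)
$T{\left(-1,E \right)} m{\left(-8 \right)} = \frac{\left(-2\right) 4 + 3 \left(-1\right)}{-8} = \left(-8 - 3\right) \left(- \frac{1}{8}\right) = \left(-11\right) \left(- \frac{1}{8}\right) = \frac{11}{8}$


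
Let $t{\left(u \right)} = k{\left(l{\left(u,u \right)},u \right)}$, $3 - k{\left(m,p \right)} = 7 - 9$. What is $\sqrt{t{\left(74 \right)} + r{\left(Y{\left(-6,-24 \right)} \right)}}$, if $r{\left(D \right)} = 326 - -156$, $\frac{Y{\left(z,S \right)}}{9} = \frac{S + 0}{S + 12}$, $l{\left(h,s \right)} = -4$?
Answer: $\sqrt{487} \approx 22.068$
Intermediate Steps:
$Y{\left(z,S \right)} = \frac{9 S}{12 + S}$ ($Y{\left(z,S \right)} = 9 \frac{S + 0}{S + 12} = 9 \frac{S}{12 + S} = \frac{9 S}{12 + S}$)
$k{\left(m,p \right)} = 5$ ($k{\left(m,p \right)} = 3 - \left(7 - 9\right) = 3 - -2 = 3 + 2 = 5$)
$r{\left(D \right)} = 482$ ($r{\left(D \right)} = 326 + 156 = 482$)
$t{\left(u \right)} = 5$
$\sqrt{t{\left(74 \right)} + r{\left(Y{\left(-6,-24 \right)} \right)}} = \sqrt{5 + 482} = \sqrt{487}$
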